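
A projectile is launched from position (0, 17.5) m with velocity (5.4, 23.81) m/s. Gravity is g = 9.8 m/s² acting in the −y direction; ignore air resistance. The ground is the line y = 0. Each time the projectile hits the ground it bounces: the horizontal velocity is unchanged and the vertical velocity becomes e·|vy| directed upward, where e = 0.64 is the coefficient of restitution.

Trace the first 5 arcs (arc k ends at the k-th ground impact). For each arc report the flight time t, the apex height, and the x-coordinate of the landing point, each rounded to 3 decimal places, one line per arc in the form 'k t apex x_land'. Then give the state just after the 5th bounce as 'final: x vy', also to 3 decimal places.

Arc 1: start y=17.500, vy=23.810 → t=5.508, apex=46.424, x_land=29.741, impact vy=-30.165
  bounce: vy ← 0.64·30.165 = 19.305
Arc 2: start y=0.000, vy=19.305 → t=3.940, apex=19.015, x_land=51.017, impact vy=-19.305
  bounce: vy ← 0.64·19.305 = 12.356
Arc 3: start y=0.000, vy=12.356 → t=2.522, apex=7.789, x_land=64.633, impact vy=-12.356
  bounce: vy ← 0.64·12.356 = 7.908
Arc 4: start y=0.000, vy=7.908 → t=1.614, apex=3.190, x_land=73.347, impact vy=-7.908
  bounce: vy ← 0.64·7.908 = 5.061
Arc 5: start y=0.000, vy=5.061 → t=1.033, apex=1.307, x_land=78.925, impact vy=-5.061
  bounce: vy ← 0.64·5.061 = 3.239

1 5.508 46.424 29.741
2 3.940 19.015 51.017
3 2.522 7.789 64.633
4 1.614 3.190 73.347
5 1.033 1.307 78.925
final: 78.925 3.239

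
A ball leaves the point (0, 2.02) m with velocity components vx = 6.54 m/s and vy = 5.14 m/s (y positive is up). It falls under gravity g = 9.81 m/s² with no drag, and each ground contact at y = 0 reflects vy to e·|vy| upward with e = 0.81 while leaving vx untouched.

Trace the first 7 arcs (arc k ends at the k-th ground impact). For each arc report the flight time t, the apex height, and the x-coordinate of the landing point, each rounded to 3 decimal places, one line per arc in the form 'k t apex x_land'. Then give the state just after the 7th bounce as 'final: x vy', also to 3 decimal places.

Arc 1: start y=2.020, vy=5.140 → t=1.352, apex=3.367, x_land=8.845, impact vy=-8.127
  bounce: vy ← 0.81·8.127 = 6.583
Arc 2: start y=0.000, vy=6.583 → t=1.342, apex=2.209, x_land=17.622, impact vy=-6.583
  bounce: vy ← 0.81·6.583 = 5.332
Arc 3: start y=0.000, vy=5.332 → t=1.087, apex=1.449, x_land=24.732, impact vy=-5.332
  bounce: vy ← 0.81·5.332 = 4.319
Arc 4: start y=0.000, vy=4.319 → t=0.881, apex=0.951, x_land=30.491, impact vy=-4.319
  bounce: vy ← 0.81·4.319 = 3.499
Arc 5: start y=0.000, vy=3.499 → t=0.713, apex=0.624, x_land=35.155, impact vy=-3.499
  bounce: vy ← 0.81·3.499 = 2.834
Arc 6: start y=0.000, vy=2.834 → t=0.578, apex=0.409, x_land=38.934, impact vy=-2.834
  bounce: vy ← 0.81·2.834 = 2.295
Arc 7: start y=0.000, vy=2.295 → t=0.468, apex=0.269, x_land=41.994, impact vy=-2.295
  bounce: vy ← 0.81·2.295 = 1.859

1 1.352 3.367 8.845
2 1.342 2.209 17.622
3 1.087 1.449 24.732
4 0.881 0.951 30.491
5 0.713 0.624 35.155
6 0.578 0.409 38.934
7 0.468 0.269 41.994
final: 41.994 1.859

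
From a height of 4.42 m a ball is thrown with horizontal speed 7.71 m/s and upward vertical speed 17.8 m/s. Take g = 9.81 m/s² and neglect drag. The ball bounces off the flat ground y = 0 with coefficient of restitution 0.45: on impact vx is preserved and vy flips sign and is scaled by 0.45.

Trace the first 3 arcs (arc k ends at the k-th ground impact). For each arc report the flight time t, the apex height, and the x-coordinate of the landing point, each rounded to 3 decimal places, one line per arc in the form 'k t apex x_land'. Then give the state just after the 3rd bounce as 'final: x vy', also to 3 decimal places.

Arc 1: start y=4.420, vy=17.800 → t=3.862, apex=20.569, x_land=29.778, impact vy=-20.089
  bounce: vy ← 0.45·20.089 = 9.040
Arc 2: start y=0.000, vy=9.040 → t=1.843, apex=4.165, x_land=43.988, impact vy=-9.040
  bounce: vy ← 0.45·9.040 = 4.068
Arc 3: start y=0.000, vy=4.068 → t=0.829, apex=0.843, x_land=50.382, impact vy=-4.068
  bounce: vy ← 0.45·4.068 = 1.831

1 3.862 20.569 29.778
2 1.843 4.165 43.988
3 0.829 0.843 50.382
final: 50.382 1.831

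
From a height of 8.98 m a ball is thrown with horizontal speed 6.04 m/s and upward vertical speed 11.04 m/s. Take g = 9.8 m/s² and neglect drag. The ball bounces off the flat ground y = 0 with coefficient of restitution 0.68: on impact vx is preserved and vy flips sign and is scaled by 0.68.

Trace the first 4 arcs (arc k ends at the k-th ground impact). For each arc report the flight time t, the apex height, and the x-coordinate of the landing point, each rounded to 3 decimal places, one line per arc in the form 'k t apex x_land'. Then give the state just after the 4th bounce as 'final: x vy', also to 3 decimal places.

1 2.888 15.198 17.442
2 2.395 7.028 31.909
3 1.629 3.250 41.746
4 1.108 1.503 48.436
final: 48.436 3.690

Arc 1: start y=8.980, vy=11.040 → t=2.888, apex=15.198, x_land=17.442, impact vy=-17.259
  bounce: vy ← 0.68·17.259 = 11.736
Arc 2: start y=0.000, vy=11.736 → t=2.395, apex=7.028, x_land=31.909, impact vy=-11.736
  bounce: vy ← 0.68·11.736 = 7.981
Arc 3: start y=0.000, vy=7.981 → t=1.629, apex=3.250, x_land=41.746, impact vy=-7.981
  bounce: vy ← 0.68·7.981 = 5.427
Arc 4: start y=0.000, vy=5.427 → t=1.108, apex=1.503, x_land=48.436, impact vy=-5.427
  bounce: vy ← 0.68·5.427 = 3.690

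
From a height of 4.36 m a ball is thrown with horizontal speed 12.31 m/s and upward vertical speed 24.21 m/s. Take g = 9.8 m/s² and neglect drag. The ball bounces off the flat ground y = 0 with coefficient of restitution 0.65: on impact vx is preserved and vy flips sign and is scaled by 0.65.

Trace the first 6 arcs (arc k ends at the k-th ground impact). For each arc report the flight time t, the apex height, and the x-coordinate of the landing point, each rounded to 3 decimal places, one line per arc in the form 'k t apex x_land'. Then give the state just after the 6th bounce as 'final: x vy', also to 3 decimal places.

1 5.115 34.264 62.963
2 3.438 14.477 105.281
3 2.234 6.116 132.788
4 1.452 2.584 150.667
5 0.944 1.092 162.288
6 0.614 0.461 169.842
final: 169.842 1.954

Arc 1: start y=4.360, vy=24.210 → t=5.115, apex=34.264, x_land=62.963, impact vy=-25.915
  bounce: vy ← 0.65·25.915 = 16.845
Arc 2: start y=0.000, vy=16.845 → t=3.438, apex=14.477, x_land=105.281, impact vy=-16.845
  bounce: vy ← 0.65·16.845 = 10.949
Arc 3: start y=0.000, vy=10.949 → t=2.234, apex=6.116, x_land=132.788, impact vy=-10.949
  bounce: vy ← 0.65·10.949 = 7.117
Arc 4: start y=0.000, vy=7.117 → t=1.452, apex=2.584, x_land=150.667, impact vy=-7.117
  bounce: vy ← 0.65·7.117 = 4.626
Arc 5: start y=0.000, vy=4.626 → t=0.944, apex=1.092, x_land=162.288, impact vy=-4.626
  bounce: vy ← 0.65·4.626 = 3.007
Arc 6: start y=0.000, vy=3.007 → t=0.614, apex=0.461, x_land=169.842, impact vy=-3.007
  bounce: vy ← 0.65·3.007 = 1.954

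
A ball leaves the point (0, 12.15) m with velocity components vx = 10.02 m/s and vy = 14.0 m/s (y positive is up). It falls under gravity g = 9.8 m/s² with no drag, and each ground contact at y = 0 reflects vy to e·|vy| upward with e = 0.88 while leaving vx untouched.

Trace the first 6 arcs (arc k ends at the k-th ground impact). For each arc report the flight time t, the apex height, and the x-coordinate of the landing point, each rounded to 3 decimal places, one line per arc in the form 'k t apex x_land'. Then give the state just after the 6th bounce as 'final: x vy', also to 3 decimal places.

1 3.555 22.150 35.618
2 3.742 17.153 73.113
3 3.293 13.283 106.108
4 2.898 10.287 135.144
5 2.550 7.966 160.695
6 2.244 6.169 183.181
final: 183.181 9.676

Arc 1: start y=12.150, vy=14.000 → t=3.555, apex=22.150, x_land=35.618, impact vy=-20.836
  bounce: vy ← 0.88·20.836 = 18.336
Arc 2: start y=0.000, vy=18.336 → t=3.742, apex=17.153, x_land=73.113, impact vy=-18.336
  bounce: vy ← 0.88·18.336 = 16.135
Arc 3: start y=0.000, vy=16.135 → t=3.293, apex=13.283, x_land=106.108, impact vy=-16.135
  bounce: vy ← 0.88·16.135 = 14.199
Arc 4: start y=0.000, vy=14.199 → t=2.898, apex=10.287, x_land=135.144, impact vy=-14.199
  bounce: vy ← 0.88·14.199 = 12.495
Arc 5: start y=0.000, vy=12.495 → t=2.550, apex=7.966, x_land=160.695, impact vy=-12.495
  bounce: vy ← 0.88·12.495 = 10.996
Arc 6: start y=0.000, vy=10.996 → t=2.244, apex=6.169, x_land=183.181, impact vy=-10.996
  bounce: vy ← 0.88·10.996 = 9.676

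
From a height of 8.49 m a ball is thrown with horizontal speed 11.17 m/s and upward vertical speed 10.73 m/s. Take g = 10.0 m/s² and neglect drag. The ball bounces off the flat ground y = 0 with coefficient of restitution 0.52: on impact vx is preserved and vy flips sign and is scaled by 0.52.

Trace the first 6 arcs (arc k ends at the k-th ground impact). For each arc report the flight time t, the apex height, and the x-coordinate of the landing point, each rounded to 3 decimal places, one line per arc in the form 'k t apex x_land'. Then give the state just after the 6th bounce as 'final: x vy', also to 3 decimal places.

1 2.761 14.247 30.840
2 1.756 3.852 50.449
3 0.913 1.042 60.646
4 0.475 0.282 65.948
5 0.247 0.076 68.706
6 0.128 0.021 70.139
final: 70.139 0.334

Arc 1: start y=8.490, vy=10.730 → t=2.761, apex=14.247, x_land=30.840, impact vy=-16.880
  bounce: vy ← 0.52·16.880 = 8.778
Arc 2: start y=0.000, vy=8.778 → t=1.756, apex=3.852, x_land=50.449, impact vy=-8.778
  bounce: vy ← 0.52·8.778 = 4.564
Arc 3: start y=0.000, vy=4.564 → t=0.913, apex=1.042, x_land=60.646, impact vy=-4.564
  bounce: vy ← 0.52·4.564 = 2.373
Arc 4: start y=0.000, vy=2.373 → t=0.475, apex=0.282, x_land=65.948, impact vy=-2.373
  bounce: vy ← 0.52·2.373 = 1.234
Arc 5: start y=0.000, vy=1.234 → t=0.247, apex=0.076, x_land=68.706, impact vy=-1.234
  bounce: vy ← 0.52·1.234 = 0.642
Arc 6: start y=0.000, vy=0.642 → t=0.128, apex=0.021, x_land=70.139, impact vy=-0.642
  bounce: vy ← 0.52·0.642 = 0.334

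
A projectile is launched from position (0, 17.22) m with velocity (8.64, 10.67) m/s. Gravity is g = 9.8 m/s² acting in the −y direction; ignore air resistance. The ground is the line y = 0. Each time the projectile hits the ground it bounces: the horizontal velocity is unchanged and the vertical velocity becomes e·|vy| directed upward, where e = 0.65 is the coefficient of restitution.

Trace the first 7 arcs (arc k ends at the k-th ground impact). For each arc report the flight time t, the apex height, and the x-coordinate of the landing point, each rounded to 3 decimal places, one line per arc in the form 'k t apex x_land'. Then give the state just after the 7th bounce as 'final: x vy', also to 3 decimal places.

Arc 1: start y=17.220, vy=10.670 → t=3.257, apex=23.029, x_land=28.138, impact vy=-21.245
  bounce: vy ← 0.65·21.245 = 13.809
Arc 2: start y=0.000, vy=13.809 → t=2.818, apex=9.730, x_land=52.487, impact vy=-13.809
  bounce: vy ← 0.65·13.809 = 8.976
Arc 3: start y=0.000, vy=8.976 → t=1.832, apex=4.111, x_land=68.314, impact vy=-8.976
  bounce: vy ← 0.65·8.976 = 5.834
Arc 4: start y=0.000, vy=5.834 → t=1.191, apex=1.737, x_land=78.602, impact vy=-5.834
  bounce: vy ← 0.65·5.834 = 3.792
Arc 5: start y=0.000, vy=3.792 → t=0.774, apex=0.734, x_land=85.289, impact vy=-3.792
  bounce: vy ← 0.65·3.792 = 2.465
Arc 6: start y=0.000, vy=2.465 → t=0.503, apex=0.310, x_land=89.636, impact vy=-2.465
  bounce: vy ← 0.65·2.465 = 1.602
Arc 7: start y=0.000, vy=1.602 → t=0.327, apex=0.131, x_land=92.461, impact vy=-1.602
  bounce: vy ← 0.65·1.602 = 1.041

1 3.257 23.029 28.138
2 2.818 9.730 52.487
3 1.832 4.111 68.314
4 1.191 1.737 78.602
5 0.774 0.734 85.289
6 0.503 0.310 89.636
7 0.327 0.131 92.461
final: 92.461 1.041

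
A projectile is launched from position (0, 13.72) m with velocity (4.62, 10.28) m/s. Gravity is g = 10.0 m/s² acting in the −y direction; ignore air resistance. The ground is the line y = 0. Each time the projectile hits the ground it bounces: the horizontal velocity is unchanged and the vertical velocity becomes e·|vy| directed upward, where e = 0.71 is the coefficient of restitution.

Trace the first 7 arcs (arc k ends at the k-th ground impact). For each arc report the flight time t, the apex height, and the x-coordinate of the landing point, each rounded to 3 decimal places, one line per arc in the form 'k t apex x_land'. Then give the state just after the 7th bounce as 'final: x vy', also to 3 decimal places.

Arc 1: start y=13.720, vy=10.280 → t=2.978, apex=19.004, x_land=13.756, impact vy=-19.496
  bounce: vy ← 0.71·19.496 = 13.842
Arc 2: start y=0.000, vy=13.842 → t=2.768, apex=9.580, x_land=26.546, impact vy=-13.842
  bounce: vy ← 0.71·13.842 = 9.828
Arc 3: start y=0.000, vy=9.828 → t=1.966, apex=4.829, x_land=35.627, impact vy=-9.828
  bounce: vy ← 0.71·9.828 = 6.978
Arc 4: start y=0.000, vy=6.978 → t=1.396, apex=2.434, x_land=42.074, impact vy=-6.978
  bounce: vy ← 0.71·6.978 = 4.954
Arc 5: start y=0.000, vy=4.954 → t=0.991, apex=1.227, x_land=46.652, impact vy=-4.954
  bounce: vy ← 0.71·4.954 = 3.517
Arc 6: start y=0.000, vy=3.517 → t=0.703, apex=0.619, x_land=49.902, impact vy=-3.517
  bounce: vy ← 0.71·3.517 = 2.497
Arc 7: start y=0.000, vy=2.497 → t=0.499, apex=0.312, x_land=52.210, impact vy=-2.497
  bounce: vy ← 0.71·2.497 = 1.773

1 2.978 19.004 13.756
2 2.768 9.580 26.546
3 1.966 4.829 35.627
4 1.396 2.434 42.074
5 0.991 1.227 46.652
6 0.703 0.619 49.902
7 0.499 0.312 52.210
final: 52.210 1.773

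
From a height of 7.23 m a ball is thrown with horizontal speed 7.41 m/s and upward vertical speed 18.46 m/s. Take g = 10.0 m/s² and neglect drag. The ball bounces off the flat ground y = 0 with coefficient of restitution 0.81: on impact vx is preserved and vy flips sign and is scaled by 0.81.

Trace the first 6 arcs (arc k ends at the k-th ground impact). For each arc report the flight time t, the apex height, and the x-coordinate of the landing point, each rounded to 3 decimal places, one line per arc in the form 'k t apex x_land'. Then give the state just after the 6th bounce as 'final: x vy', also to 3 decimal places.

Arc 1: start y=7.230, vy=18.460 → t=4.049, apex=24.269, x_land=30.004, impact vy=-22.031
  bounce: vy ← 0.81·22.031 = 17.845
Arc 2: start y=0.000, vy=17.845 → t=3.569, apex=15.923, x_land=56.451, impact vy=-17.845
  bounce: vy ← 0.81·17.845 = 14.455
Arc 3: start y=0.000, vy=14.455 → t=2.891, apex=10.447, x_land=77.872, impact vy=-14.455
  bounce: vy ← 0.81·14.455 = 11.708
Arc 4: start y=0.000, vy=11.708 → t=2.342, apex=6.854, x_land=95.224, impact vy=-11.708
  bounce: vy ← 0.81·11.708 = 9.484
Arc 5: start y=0.000, vy=9.484 → t=1.897, apex=4.497, x_land=109.279, impact vy=-9.484
  bounce: vy ← 0.81·9.484 = 7.682
Arc 6: start y=0.000, vy=7.682 → t=1.536, apex=2.950, x_land=120.663, impact vy=-7.682
  bounce: vy ← 0.81·7.682 = 6.222

1 4.049 24.269 30.004
2 3.569 15.923 56.451
3 2.891 10.447 77.872
4 2.342 6.854 95.224
5 1.897 4.497 109.279
6 1.536 2.950 120.663
final: 120.663 6.222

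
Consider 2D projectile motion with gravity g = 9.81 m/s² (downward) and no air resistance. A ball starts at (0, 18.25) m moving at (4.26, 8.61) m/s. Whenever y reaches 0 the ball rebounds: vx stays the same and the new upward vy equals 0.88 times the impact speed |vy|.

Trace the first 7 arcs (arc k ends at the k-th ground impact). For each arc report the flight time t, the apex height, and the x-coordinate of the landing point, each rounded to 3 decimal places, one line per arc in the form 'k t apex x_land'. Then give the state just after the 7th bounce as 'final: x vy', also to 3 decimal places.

Arc 1: start y=18.250, vy=8.610 → t=2.997, apex=22.028, x_land=12.767, impact vy=-20.789
  bounce: vy ← 0.88·20.789 = 18.295
Arc 2: start y=0.000, vy=18.295 → t=3.730, apex=17.059, x_land=28.656, impact vy=-18.295
  bounce: vy ← 0.88·18.295 = 16.099
Arc 3: start y=0.000, vy=16.099 → t=3.282, apex=13.210, x_land=42.638, impact vy=-16.099
  bounce: vy ← 0.88·16.099 = 14.167
Arc 4: start y=0.000, vy=14.167 → t=2.888, apex=10.230, x_land=54.942, impact vy=-14.167
  bounce: vy ← 0.88·14.167 = 12.467
Arc 5: start y=0.000, vy=12.467 → t=2.542, apex=7.922, x_land=65.770, impact vy=-12.467
  bounce: vy ← 0.88·12.467 = 10.971
Arc 6: start y=0.000, vy=10.971 → t=2.237, apex=6.135, x_land=75.299, impact vy=-10.971
  bounce: vy ← 0.88·10.971 = 9.655
Arc 7: start y=0.000, vy=9.655 → t=1.968, apex=4.751, x_land=83.684, impact vy=-9.655
  bounce: vy ← 0.88·9.655 = 8.496

1 2.997 22.028 12.767
2 3.730 17.059 28.656
3 3.282 13.210 42.638
4 2.888 10.230 54.942
5 2.542 7.922 65.770
6 2.237 6.135 75.299
7 1.968 4.751 83.684
final: 83.684 8.496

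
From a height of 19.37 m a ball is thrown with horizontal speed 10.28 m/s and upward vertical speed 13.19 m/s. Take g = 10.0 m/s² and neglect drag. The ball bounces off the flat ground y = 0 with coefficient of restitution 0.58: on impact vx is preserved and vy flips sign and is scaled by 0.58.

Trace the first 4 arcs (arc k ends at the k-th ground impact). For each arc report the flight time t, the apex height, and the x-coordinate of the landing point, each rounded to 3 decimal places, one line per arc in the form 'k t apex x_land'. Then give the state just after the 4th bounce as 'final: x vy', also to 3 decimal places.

Arc 1: start y=19.370, vy=13.190 → t=3.688, apex=28.069, x_land=37.916, impact vy=-23.693
  bounce: vy ← 0.58·23.693 = 13.742
Arc 2: start y=0.000, vy=13.742 → t=2.748, apex=9.442, x_land=66.170, impact vy=-13.742
  bounce: vy ← 0.58·13.742 = 7.970
Arc 3: start y=0.000, vy=7.970 → t=1.594, apex=3.176, x_land=82.557, impact vy=-7.970
  bounce: vy ← 0.58·7.970 = 4.623
Arc 4: start y=0.000, vy=4.623 → t=0.925, apex=1.069, x_land=92.062, impact vy=-4.623
  bounce: vy ← 0.58·4.623 = 2.681

1 3.688 28.069 37.916
2 2.748 9.442 66.170
3 1.594 3.176 82.557
4 0.925 1.069 92.062
final: 92.062 2.681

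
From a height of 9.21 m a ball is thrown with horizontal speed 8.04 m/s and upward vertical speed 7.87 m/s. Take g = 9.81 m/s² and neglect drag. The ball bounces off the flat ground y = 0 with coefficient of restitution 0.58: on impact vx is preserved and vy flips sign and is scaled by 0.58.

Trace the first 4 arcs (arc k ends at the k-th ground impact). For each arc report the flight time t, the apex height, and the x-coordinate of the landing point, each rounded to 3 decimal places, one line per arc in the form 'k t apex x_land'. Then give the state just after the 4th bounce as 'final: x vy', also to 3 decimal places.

Arc 1: start y=9.210, vy=7.870 → t=2.390, apex=12.367, x_land=19.216, impact vy=-15.577
  bounce: vy ← 0.58·15.577 = 9.035
Arc 2: start y=0.000, vy=9.035 → t=1.842, apex=4.160, x_land=34.025, impact vy=-9.035
  bounce: vy ← 0.58·9.035 = 5.240
Arc 3: start y=0.000, vy=5.240 → t=1.068, apex=1.399, x_land=42.614, impact vy=-5.240
  bounce: vy ← 0.58·5.240 = 3.039
Arc 4: start y=0.000, vy=3.039 → t=0.620, apex=0.471, x_land=47.596, impact vy=-3.039
  bounce: vy ← 0.58·3.039 = 1.763

1 2.390 12.367 19.216
2 1.842 4.160 34.025
3 1.068 1.399 42.614
4 0.620 0.471 47.596
final: 47.596 1.763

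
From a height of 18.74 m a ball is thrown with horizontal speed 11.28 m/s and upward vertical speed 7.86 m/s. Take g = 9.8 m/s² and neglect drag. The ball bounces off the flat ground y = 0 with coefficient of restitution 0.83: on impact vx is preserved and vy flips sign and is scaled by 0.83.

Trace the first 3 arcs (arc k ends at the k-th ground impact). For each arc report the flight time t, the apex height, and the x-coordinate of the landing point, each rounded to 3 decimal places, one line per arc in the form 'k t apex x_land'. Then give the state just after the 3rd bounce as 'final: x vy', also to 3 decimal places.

Arc 1: start y=18.740, vy=7.860 → t=2.916, apex=21.892, x_land=32.890, impact vy=-20.714
  bounce: vy ← 0.83·20.714 = 17.193
Arc 2: start y=0.000, vy=17.193 → t=3.509, apex=15.081, x_land=72.468, impact vy=-17.193
  bounce: vy ← 0.83·17.193 = 14.270
Arc 3: start y=0.000, vy=14.270 → t=2.912, apex=10.390, x_land=105.319, impact vy=-14.270
  bounce: vy ← 0.83·14.270 = 11.844

1 2.916 21.892 32.890
2 3.509 15.081 72.468
3 2.912 10.390 105.319
final: 105.319 11.844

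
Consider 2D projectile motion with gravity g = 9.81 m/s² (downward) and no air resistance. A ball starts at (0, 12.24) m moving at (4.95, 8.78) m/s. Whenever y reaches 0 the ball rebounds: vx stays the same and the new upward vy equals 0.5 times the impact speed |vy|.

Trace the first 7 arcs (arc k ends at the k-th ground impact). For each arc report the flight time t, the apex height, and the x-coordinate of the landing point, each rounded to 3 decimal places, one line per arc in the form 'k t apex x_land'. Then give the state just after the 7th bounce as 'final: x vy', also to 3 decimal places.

Arc 1: start y=12.240, vy=8.780 → t=2.711, apex=16.169, x_land=13.418, impact vy=-17.811
  bounce: vy ← 0.5·17.811 = 8.906
Arc 2: start y=0.000, vy=8.906 → t=1.816, apex=4.042, x_land=22.405, impact vy=-8.906
  bounce: vy ← 0.5·8.906 = 4.453
Arc 3: start y=0.000, vy=4.453 → t=0.908, apex=1.011, x_land=26.898, impact vy=-4.453
  bounce: vy ← 0.5·4.453 = 2.226
Arc 4: start y=0.000, vy=2.226 → t=0.454, apex=0.253, x_land=29.145, impact vy=-2.226
  bounce: vy ← 0.5·2.226 = 1.113
Arc 5: start y=0.000, vy=1.113 → t=0.227, apex=0.063, x_land=30.269, impact vy=-1.113
  bounce: vy ← 0.5·1.113 = 0.557
Arc 6: start y=0.000, vy=0.557 → t=0.113, apex=0.016, x_land=30.830, impact vy=-0.557
  bounce: vy ← 0.5·0.557 = 0.278
Arc 7: start y=0.000, vy=0.278 → t=0.057, apex=0.004, x_land=31.111, impact vy=-0.278
  bounce: vy ← 0.5·0.278 = 0.139

1 2.711 16.169 13.418
2 1.816 4.042 22.405
3 0.908 1.011 26.898
4 0.454 0.253 29.145
5 0.227 0.063 30.269
6 0.113 0.016 30.830
7 0.057 0.004 31.111
final: 31.111 0.139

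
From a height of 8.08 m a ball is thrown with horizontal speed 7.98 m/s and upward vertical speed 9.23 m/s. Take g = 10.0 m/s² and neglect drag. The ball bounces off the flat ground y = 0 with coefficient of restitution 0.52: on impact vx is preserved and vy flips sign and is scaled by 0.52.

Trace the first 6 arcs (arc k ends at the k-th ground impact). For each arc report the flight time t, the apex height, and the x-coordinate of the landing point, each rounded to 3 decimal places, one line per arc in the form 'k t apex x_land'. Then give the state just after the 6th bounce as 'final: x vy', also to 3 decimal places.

1 2.494 12.340 19.902
2 1.634 3.337 32.940
3 0.850 0.902 39.719
4 0.442 0.244 43.245
5 0.230 0.066 45.078
6 0.119 0.018 46.031
final: 46.031 0.311

Arc 1: start y=8.080, vy=9.230 → t=2.494, apex=12.340, x_land=19.902, impact vy=-15.710
  bounce: vy ← 0.52·15.710 = 8.169
Arc 2: start y=0.000, vy=8.169 → t=1.634, apex=3.337, x_land=32.940, impact vy=-8.169
  bounce: vy ← 0.52·8.169 = 4.248
Arc 3: start y=0.000, vy=4.248 → t=0.850, apex=0.902, x_land=39.719, impact vy=-4.248
  bounce: vy ← 0.52·4.248 = 2.209
Arc 4: start y=0.000, vy=2.209 → t=0.442, apex=0.244, x_land=43.245, impact vy=-2.209
  bounce: vy ← 0.52·2.209 = 1.149
Arc 5: start y=0.000, vy=1.149 → t=0.230, apex=0.066, x_land=45.078, impact vy=-1.149
  bounce: vy ← 0.52·1.149 = 0.597
Arc 6: start y=0.000, vy=0.597 → t=0.119, apex=0.018, x_land=46.031, impact vy=-0.597
  bounce: vy ← 0.52·0.597 = 0.311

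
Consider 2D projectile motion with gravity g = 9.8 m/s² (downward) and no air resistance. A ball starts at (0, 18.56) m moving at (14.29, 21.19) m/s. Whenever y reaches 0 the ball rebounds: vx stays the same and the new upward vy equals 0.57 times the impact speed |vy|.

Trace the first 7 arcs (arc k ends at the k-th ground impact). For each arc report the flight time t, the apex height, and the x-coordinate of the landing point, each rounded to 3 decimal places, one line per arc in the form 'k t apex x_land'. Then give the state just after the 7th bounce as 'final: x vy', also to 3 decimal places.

1 5.071 41.469 72.470
2 3.316 13.473 119.862
3 1.890 4.377 146.875
4 1.078 1.422 162.272
5 0.614 0.462 171.049
6 0.350 0.150 176.051
7 0.200 0.049 178.903
final: 178.903 0.557

Arc 1: start y=18.560, vy=21.190 → t=5.071, apex=41.469, x_land=72.470, impact vy=-28.510
  bounce: vy ← 0.57·28.510 = 16.250
Arc 2: start y=0.000, vy=16.250 → t=3.316, apex=13.473, x_land=119.862, impact vy=-16.250
  bounce: vy ← 0.57·16.250 = 9.263
Arc 3: start y=0.000, vy=9.263 → t=1.890, apex=4.377, x_land=146.875, impact vy=-9.263
  bounce: vy ← 0.57·9.263 = 5.280
Arc 4: start y=0.000, vy=5.280 → t=1.078, apex=1.422, x_land=162.272, impact vy=-5.280
  bounce: vy ← 0.57·5.280 = 3.009
Arc 5: start y=0.000, vy=3.009 → t=0.614, apex=0.462, x_land=171.049, impact vy=-3.009
  bounce: vy ← 0.57·3.009 = 1.715
Arc 6: start y=0.000, vy=1.715 → t=0.350, apex=0.150, x_land=176.051, impact vy=-1.715
  bounce: vy ← 0.57·1.715 = 0.978
Arc 7: start y=0.000, vy=0.978 → t=0.200, apex=0.049, x_land=178.903, impact vy=-0.978
  bounce: vy ← 0.57·0.978 = 0.557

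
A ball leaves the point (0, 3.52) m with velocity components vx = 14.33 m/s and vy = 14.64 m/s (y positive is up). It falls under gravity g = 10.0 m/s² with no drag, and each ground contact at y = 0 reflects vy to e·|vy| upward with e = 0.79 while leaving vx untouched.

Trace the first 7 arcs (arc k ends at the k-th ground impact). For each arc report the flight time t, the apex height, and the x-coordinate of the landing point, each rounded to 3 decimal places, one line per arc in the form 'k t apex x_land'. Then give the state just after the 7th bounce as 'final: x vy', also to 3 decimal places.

1 3.151 14.236 45.159
2 2.666 8.885 83.364
3 2.106 5.545 113.546
4 1.664 3.461 137.390
5 1.314 2.160 156.227
6 1.038 1.348 171.107
7 0.820 0.841 182.863
final: 182.863 3.240

Arc 1: start y=3.520, vy=14.640 → t=3.151, apex=14.236, x_land=45.159, impact vy=-16.874
  bounce: vy ← 0.79·16.874 = 13.330
Arc 2: start y=0.000, vy=13.330 → t=2.666, apex=8.885, x_land=83.364, impact vy=-13.330
  bounce: vy ← 0.79·13.330 = 10.531
Arc 3: start y=0.000, vy=10.531 → t=2.106, apex=5.545, x_land=113.546, impact vy=-10.531
  bounce: vy ← 0.79·10.531 = 8.320
Arc 4: start y=0.000, vy=8.320 → t=1.664, apex=3.461, x_land=137.390, impact vy=-8.320
  bounce: vy ← 0.79·8.320 = 6.572
Arc 5: start y=0.000, vy=6.572 → t=1.314, apex=2.160, x_land=156.227, impact vy=-6.572
  bounce: vy ← 0.79·6.572 = 5.192
Arc 6: start y=0.000, vy=5.192 → t=1.038, apex=1.348, x_land=171.107, impact vy=-5.192
  bounce: vy ← 0.79·5.192 = 4.102
Arc 7: start y=0.000, vy=4.102 → t=0.820, apex=0.841, x_land=182.863, impact vy=-4.102
  bounce: vy ← 0.79·4.102 = 3.240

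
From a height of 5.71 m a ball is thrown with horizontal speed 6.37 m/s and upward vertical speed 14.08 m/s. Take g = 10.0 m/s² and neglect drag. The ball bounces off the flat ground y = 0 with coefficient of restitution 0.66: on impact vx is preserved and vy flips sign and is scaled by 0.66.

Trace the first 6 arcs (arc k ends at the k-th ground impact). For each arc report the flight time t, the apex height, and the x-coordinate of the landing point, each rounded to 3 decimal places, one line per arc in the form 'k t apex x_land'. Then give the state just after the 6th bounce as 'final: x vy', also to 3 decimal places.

1 3.176 15.622 20.229
2 2.333 6.805 35.091
3 1.540 2.964 44.901
4 1.016 1.291 51.375
5 0.671 0.562 55.648
6 0.443 0.245 58.468
final: 58.468 1.461

Arc 1: start y=5.710, vy=14.080 → t=3.176, apex=15.622, x_land=20.229, impact vy=-17.676
  bounce: vy ← 0.66·17.676 = 11.666
Arc 2: start y=0.000, vy=11.666 → t=2.333, apex=6.805, x_land=35.091, impact vy=-11.666
  bounce: vy ← 0.66·11.666 = 7.700
Arc 3: start y=0.000, vy=7.700 → t=1.540, apex=2.964, x_land=44.901, impact vy=-7.700
  bounce: vy ← 0.66·7.700 = 5.082
Arc 4: start y=0.000, vy=5.082 → t=1.016, apex=1.291, x_land=51.375, impact vy=-5.082
  bounce: vy ← 0.66·5.082 = 3.354
Arc 5: start y=0.000, vy=3.354 → t=0.671, apex=0.562, x_land=55.648, impact vy=-3.354
  bounce: vy ← 0.66·3.354 = 2.214
Arc 6: start y=0.000, vy=2.214 → t=0.443, apex=0.245, x_land=58.468, impact vy=-2.214
  bounce: vy ← 0.66·2.214 = 1.461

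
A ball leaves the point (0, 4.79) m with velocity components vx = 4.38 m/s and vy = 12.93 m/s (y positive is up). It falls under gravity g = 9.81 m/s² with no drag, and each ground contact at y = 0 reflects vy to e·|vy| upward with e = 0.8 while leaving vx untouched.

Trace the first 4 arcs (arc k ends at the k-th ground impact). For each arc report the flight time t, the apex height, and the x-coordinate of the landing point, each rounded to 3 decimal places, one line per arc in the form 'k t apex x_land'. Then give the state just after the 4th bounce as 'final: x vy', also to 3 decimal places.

1 2.965 13.311 12.988
2 2.636 8.519 24.533
3 2.109 5.452 33.769
4 1.687 3.489 41.158
final: 41.158 6.619

Arc 1: start y=4.790, vy=12.930 → t=2.965, apex=13.311, x_land=12.988, impact vy=-16.161
  bounce: vy ← 0.8·16.161 = 12.928
Arc 2: start y=0.000, vy=12.928 → t=2.636, apex=8.519, x_land=24.533, impact vy=-12.928
  bounce: vy ← 0.8·12.928 = 10.343
Arc 3: start y=0.000, vy=10.343 → t=2.109, apex=5.452, x_land=33.769, impact vy=-10.343
  bounce: vy ← 0.8·10.343 = 8.274
Arc 4: start y=0.000, vy=8.274 → t=1.687, apex=3.489, x_land=41.158, impact vy=-8.274
  bounce: vy ← 0.8·8.274 = 6.619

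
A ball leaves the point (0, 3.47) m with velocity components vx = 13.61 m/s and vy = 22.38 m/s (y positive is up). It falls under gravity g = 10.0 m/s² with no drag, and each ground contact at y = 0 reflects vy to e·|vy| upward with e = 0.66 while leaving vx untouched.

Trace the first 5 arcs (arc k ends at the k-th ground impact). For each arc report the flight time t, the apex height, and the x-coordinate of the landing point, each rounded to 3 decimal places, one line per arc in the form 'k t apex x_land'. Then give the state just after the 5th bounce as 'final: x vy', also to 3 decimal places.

1 4.626 28.513 62.960
2 3.152 12.420 105.861
3 2.080 5.410 134.176
4 1.373 2.357 152.864
5 0.906 1.027 165.198
final: 165.198 2.991

Arc 1: start y=3.470, vy=22.380 → t=4.626, apex=28.513, x_land=62.960, impact vy=-23.880
  bounce: vy ← 0.66·23.880 = 15.761
Arc 2: start y=0.000, vy=15.761 → t=3.152, apex=12.420, x_land=105.861, impact vy=-15.761
  bounce: vy ← 0.66·15.761 = 10.402
Arc 3: start y=0.000, vy=10.402 → t=2.080, apex=5.410, x_land=134.176, impact vy=-10.402
  bounce: vy ← 0.66·10.402 = 6.865
Arc 4: start y=0.000, vy=6.865 → t=1.373, apex=2.357, x_land=152.864, impact vy=-6.865
  bounce: vy ← 0.66·6.865 = 4.531
Arc 5: start y=0.000, vy=4.531 → t=0.906, apex=1.027, x_land=165.198, impact vy=-4.531
  bounce: vy ← 0.66·4.531 = 2.991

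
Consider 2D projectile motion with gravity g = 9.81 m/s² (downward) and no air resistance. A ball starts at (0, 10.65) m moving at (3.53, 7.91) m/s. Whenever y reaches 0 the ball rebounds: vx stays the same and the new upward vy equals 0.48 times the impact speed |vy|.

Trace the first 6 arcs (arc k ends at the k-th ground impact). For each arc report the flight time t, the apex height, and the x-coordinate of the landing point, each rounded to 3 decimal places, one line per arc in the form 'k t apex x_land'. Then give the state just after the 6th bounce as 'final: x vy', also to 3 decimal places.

Arc 1: start y=10.650, vy=7.910 → t=2.486, apex=13.839, x_land=8.776, impact vy=-16.478
  bounce: vy ← 0.48·16.478 = 7.909
Arc 2: start y=0.000, vy=7.909 → t=1.613, apex=3.189, x_land=14.468, impact vy=-7.909
  bounce: vy ← 0.48·7.909 = 3.797
Arc 3: start y=0.000, vy=3.797 → t=0.774, apex=0.735, x_land=17.200, impact vy=-3.797
  bounce: vy ← 0.48·3.797 = 1.822
Arc 4: start y=0.000, vy=1.822 → t=0.372, apex=0.169, x_land=18.512, impact vy=-1.822
  bounce: vy ← 0.48·1.822 = 0.875
Arc 5: start y=0.000, vy=0.875 → t=0.178, apex=0.039, x_land=19.141, impact vy=-0.875
  bounce: vy ← 0.48·0.875 = 0.420
Arc 6: start y=0.000, vy=0.420 → t=0.086, apex=0.009, x_land=19.443, impact vy=-0.420
  bounce: vy ← 0.48·0.420 = 0.202

1 2.486 13.839 8.776
2 1.613 3.189 14.468
3 0.774 0.735 17.200
4 0.372 0.169 18.512
5 0.178 0.039 19.141
6 0.086 0.009 19.443
final: 19.443 0.202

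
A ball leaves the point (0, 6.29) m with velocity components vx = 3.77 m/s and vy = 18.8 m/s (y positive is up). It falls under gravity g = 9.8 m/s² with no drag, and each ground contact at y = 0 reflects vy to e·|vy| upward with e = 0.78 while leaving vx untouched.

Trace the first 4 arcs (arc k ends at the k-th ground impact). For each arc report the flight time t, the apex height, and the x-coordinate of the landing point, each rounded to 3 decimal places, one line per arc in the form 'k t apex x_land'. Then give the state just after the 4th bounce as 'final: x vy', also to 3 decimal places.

1 4.146 24.323 15.632
2 3.476 14.798 28.735
3 2.711 9.003 38.955
4 2.115 5.477 46.927
final: 46.927 8.082

Arc 1: start y=6.290, vy=18.800 → t=4.146, apex=24.323, x_land=15.632, impact vy=-21.834
  bounce: vy ← 0.78·21.834 = 17.031
Arc 2: start y=0.000, vy=17.031 → t=3.476, apex=14.798, x_land=28.735, impact vy=-17.031
  bounce: vy ← 0.78·17.031 = 13.284
Arc 3: start y=0.000, vy=13.284 → t=2.711, apex=9.003, x_land=38.955, impact vy=-13.284
  bounce: vy ← 0.78·13.284 = 10.361
Arc 4: start y=0.000, vy=10.361 → t=2.115, apex=5.477, x_land=46.927, impact vy=-10.361
  bounce: vy ← 0.78·10.361 = 8.082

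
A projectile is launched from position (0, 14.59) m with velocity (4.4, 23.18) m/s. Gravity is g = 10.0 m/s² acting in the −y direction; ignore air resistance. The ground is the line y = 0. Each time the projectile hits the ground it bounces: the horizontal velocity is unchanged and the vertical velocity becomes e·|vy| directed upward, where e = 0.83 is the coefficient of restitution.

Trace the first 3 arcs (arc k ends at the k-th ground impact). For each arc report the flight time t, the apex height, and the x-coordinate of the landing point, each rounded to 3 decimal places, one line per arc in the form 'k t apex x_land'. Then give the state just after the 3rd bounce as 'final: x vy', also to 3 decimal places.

1 5.197 41.456 22.869
2 4.780 28.559 43.900
3 3.967 19.674 61.356
final: 61.356 16.464

Arc 1: start y=14.590, vy=23.180 → t=5.197, apex=41.456, x_land=22.869, impact vy=-28.794
  bounce: vy ← 0.83·28.794 = 23.899
Arc 2: start y=0.000, vy=23.899 → t=4.780, apex=28.559, x_land=43.900, impact vy=-23.899
  bounce: vy ← 0.83·23.899 = 19.836
Arc 3: start y=0.000, vy=19.836 → t=3.967, apex=19.674, x_land=61.356, impact vy=-19.836
  bounce: vy ← 0.83·19.836 = 16.464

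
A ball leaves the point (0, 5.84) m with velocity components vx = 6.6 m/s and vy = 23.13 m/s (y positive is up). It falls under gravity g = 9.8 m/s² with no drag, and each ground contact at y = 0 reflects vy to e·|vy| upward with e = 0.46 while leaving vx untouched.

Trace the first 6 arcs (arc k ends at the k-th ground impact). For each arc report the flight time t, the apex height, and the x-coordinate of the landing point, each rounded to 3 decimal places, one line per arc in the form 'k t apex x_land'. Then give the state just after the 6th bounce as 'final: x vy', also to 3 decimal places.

1 4.961 33.136 32.740
2 2.392 7.012 48.530
3 1.101 1.484 55.794
4 0.506 0.314 59.135
5 0.233 0.066 60.672
6 0.107 0.014 61.379
final: 61.379 0.241

Arc 1: start y=5.840, vy=23.130 → t=4.961, apex=33.136, x_land=32.740, impact vy=-25.485
  bounce: vy ← 0.46·25.485 = 11.723
Arc 2: start y=0.000, vy=11.723 → t=2.392, apex=7.012, x_land=48.530, impact vy=-11.723
  bounce: vy ← 0.46·11.723 = 5.393
Arc 3: start y=0.000, vy=5.393 → t=1.101, apex=1.484, x_land=55.794, impact vy=-5.393
  bounce: vy ← 0.46·5.393 = 2.481
Arc 4: start y=0.000, vy=2.481 → t=0.506, apex=0.314, x_land=59.135, impact vy=-2.481
  bounce: vy ← 0.46·2.481 = 1.141
Arc 5: start y=0.000, vy=1.141 → t=0.233, apex=0.066, x_land=60.672, impact vy=-1.141
  bounce: vy ← 0.46·1.141 = 0.525
Arc 6: start y=0.000, vy=0.525 → t=0.107, apex=0.014, x_land=61.379, impact vy=-0.525
  bounce: vy ← 0.46·0.525 = 0.241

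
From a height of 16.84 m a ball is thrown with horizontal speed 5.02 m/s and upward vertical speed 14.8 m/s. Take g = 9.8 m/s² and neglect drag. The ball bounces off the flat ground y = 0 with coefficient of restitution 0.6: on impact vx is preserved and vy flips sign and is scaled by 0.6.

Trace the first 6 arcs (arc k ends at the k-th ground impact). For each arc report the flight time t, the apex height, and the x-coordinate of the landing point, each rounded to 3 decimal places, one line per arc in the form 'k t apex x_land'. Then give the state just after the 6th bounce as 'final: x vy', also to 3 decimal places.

1 3.901 28.016 19.585
2 2.869 10.086 33.989
3 1.722 3.631 42.631
4 1.033 1.307 47.817
5 0.620 0.471 50.928
6 0.372 0.169 52.795
final: 52.795 1.093

Arc 1: start y=16.840, vy=14.800 → t=3.901, apex=28.016, x_land=19.585, impact vy=-23.433
  bounce: vy ← 0.6·23.433 = 14.060
Arc 2: start y=0.000, vy=14.060 → t=2.869, apex=10.086, x_land=33.989, impact vy=-14.060
  bounce: vy ← 0.6·14.060 = 8.436
Arc 3: start y=0.000, vy=8.436 → t=1.722, apex=3.631, x_land=42.631, impact vy=-8.436
  bounce: vy ← 0.6·8.436 = 5.062
Arc 4: start y=0.000, vy=5.062 → t=1.033, apex=1.307, x_land=47.817, impact vy=-5.062
  bounce: vy ← 0.6·5.062 = 3.037
Arc 5: start y=0.000, vy=3.037 → t=0.620, apex=0.471, x_land=50.928, impact vy=-3.037
  bounce: vy ← 0.6·3.037 = 1.822
Arc 6: start y=0.000, vy=1.822 → t=0.372, apex=0.169, x_land=52.795, impact vy=-1.822
  bounce: vy ← 0.6·1.822 = 1.093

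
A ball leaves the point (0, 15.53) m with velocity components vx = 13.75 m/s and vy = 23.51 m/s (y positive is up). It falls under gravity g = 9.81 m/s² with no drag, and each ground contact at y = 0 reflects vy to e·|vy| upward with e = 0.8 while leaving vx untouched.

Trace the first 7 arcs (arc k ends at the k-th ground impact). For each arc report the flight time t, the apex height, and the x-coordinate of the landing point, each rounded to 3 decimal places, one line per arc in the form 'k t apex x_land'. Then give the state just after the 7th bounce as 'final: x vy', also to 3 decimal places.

Arc 1: start y=15.530, vy=23.510 → t=5.381, apex=43.701, x_land=73.995, impact vy=-29.282
  bounce: vy ← 0.8·29.282 = 23.425
Arc 2: start y=0.000, vy=23.425 → t=4.776, apex=27.969, x_land=139.662, impact vy=-23.425
  bounce: vy ← 0.8·23.425 = 18.740
Arc 3: start y=0.000, vy=18.740 → t=3.821, apex=17.900, x_land=192.196, impact vy=-18.740
  bounce: vy ← 0.8·18.740 = 14.992
Arc 4: start y=0.000, vy=14.992 → t=3.057, apex=11.456, x_land=234.223, impact vy=-14.992
  bounce: vy ← 0.8·14.992 = 11.994
Arc 5: start y=0.000, vy=11.994 → t=2.445, apex=7.332, x_land=267.845, impact vy=-11.994
  bounce: vy ← 0.8·11.994 = 9.595
Arc 6: start y=0.000, vy=9.595 → t=1.956, apex=4.692, x_land=294.742, impact vy=-9.595
  bounce: vy ← 0.8·9.595 = 7.676
Arc 7: start y=0.000, vy=7.676 → t=1.565, apex=3.003, x_land=316.260, impact vy=-7.676
  bounce: vy ← 0.8·7.676 = 6.141

1 5.381 43.701 73.995
2 4.776 27.969 139.662
3 3.821 17.900 192.196
4 3.057 11.456 234.223
5 2.445 7.332 267.845
6 1.956 4.692 294.742
7 1.565 3.003 316.260
final: 316.260 6.141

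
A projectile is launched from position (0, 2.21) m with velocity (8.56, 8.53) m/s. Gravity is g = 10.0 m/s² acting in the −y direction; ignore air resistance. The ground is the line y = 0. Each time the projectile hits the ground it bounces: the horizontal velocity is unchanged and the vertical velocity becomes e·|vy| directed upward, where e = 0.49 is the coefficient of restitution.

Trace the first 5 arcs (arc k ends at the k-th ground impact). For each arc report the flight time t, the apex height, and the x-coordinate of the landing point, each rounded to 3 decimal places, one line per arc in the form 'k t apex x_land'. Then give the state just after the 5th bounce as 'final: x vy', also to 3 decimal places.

Arc 1: start y=2.210, vy=8.530 → t=1.934, apex=5.848, x_land=16.559, impact vy=-10.815
  bounce: vy ← 0.49·10.815 = 5.299
Arc 2: start y=0.000, vy=5.299 → t=1.060, apex=1.404, x_land=25.632, impact vy=-5.299
  bounce: vy ← 0.49·5.299 = 2.597
Arc 3: start y=0.000, vy=2.597 → t=0.519, apex=0.337, x_land=30.077, impact vy=-2.597
  bounce: vy ← 0.49·2.597 = 1.272
Arc 4: start y=0.000, vy=1.272 → t=0.254, apex=0.081, x_land=32.255, impact vy=-1.272
  bounce: vy ← 0.49·1.272 = 0.623
Arc 5: start y=0.000, vy=0.623 → t=0.125, apex=0.019, x_land=33.323, impact vy=-0.623
  bounce: vy ← 0.49·0.623 = 0.305

1 1.934 5.848 16.559
2 1.060 1.404 25.632
3 0.519 0.337 30.077
4 0.254 0.081 32.255
5 0.125 0.019 33.323
final: 33.323 0.305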